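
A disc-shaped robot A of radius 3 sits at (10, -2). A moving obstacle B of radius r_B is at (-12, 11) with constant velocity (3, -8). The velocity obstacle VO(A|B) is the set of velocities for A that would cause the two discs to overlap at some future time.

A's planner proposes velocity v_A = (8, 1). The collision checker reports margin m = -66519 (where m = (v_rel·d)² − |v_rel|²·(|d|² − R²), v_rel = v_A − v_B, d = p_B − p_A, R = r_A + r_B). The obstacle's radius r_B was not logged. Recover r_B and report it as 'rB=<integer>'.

m = -66519
d = (-22, 13);  v_rel = (5, 9),  |v_rel|² = 106
v_rel×d = (5)·(13) − (9)·(-22) = 263
since m = R²·106 − 263²:  R² = (69169 + -66519) / 106 = 25
R = √25 = 5  ⇒  r_B = 5 − 3 = 2

rB=2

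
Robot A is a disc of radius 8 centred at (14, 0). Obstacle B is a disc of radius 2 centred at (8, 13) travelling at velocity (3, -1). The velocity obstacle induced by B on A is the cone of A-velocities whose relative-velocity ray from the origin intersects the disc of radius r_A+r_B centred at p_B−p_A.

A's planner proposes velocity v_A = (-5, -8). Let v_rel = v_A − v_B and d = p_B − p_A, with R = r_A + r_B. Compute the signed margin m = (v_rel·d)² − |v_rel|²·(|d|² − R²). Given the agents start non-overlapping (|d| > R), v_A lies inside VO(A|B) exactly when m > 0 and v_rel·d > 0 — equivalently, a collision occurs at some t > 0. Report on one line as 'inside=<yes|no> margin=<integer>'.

d = (-6, 13),  |d|² = 205;  R = 8+2 = 10,  c = 205−10² = 105
v_rel = (-8, -7),  |v_rel|² = 113;  v_rel·d = (-8)·(-6) + (-7)·(13) = -43
113·t² + 86·t + 105 = 0  ⇒  m = (-43)² − 113·105 = -10016
m = -10016 < 0,  v_rel·d = -43 < 0  ⇒  outside

inside=no margin=-10016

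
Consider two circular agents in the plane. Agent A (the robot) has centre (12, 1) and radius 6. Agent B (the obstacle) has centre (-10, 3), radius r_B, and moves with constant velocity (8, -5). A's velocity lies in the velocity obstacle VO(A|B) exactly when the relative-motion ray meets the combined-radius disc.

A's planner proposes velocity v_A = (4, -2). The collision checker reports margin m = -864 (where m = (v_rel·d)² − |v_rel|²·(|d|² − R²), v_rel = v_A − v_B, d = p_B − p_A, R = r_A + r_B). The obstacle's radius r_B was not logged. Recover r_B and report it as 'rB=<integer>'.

m = -864
d = (-22, 2);  v_rel = (-4, 3),  |v_rel|² = 25
v_rel×d = (-4)·(2) − (3)·(-22) = 58
since m = R²·25 − 58²:  R² = (3364 + -864) / 25 = 100
R = √100 = 10  ⇒  r_B = 10 − 6 = 4

rB=4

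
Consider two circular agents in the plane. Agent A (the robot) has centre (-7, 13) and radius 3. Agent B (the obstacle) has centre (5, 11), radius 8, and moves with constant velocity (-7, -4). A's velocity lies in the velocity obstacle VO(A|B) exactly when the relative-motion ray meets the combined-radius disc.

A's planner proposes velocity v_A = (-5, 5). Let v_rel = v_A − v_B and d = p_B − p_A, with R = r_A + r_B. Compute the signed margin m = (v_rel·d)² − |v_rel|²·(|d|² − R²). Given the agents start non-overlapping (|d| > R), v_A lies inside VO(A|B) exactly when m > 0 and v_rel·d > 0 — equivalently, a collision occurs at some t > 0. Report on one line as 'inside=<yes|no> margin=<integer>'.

d = (12, -2),  |d|² = 148;  R = 3+8 = 11,  c = 148−11² = 27
v_rel = (2, 9),  |v_rel|² = 85;  v_rel·d = (2)·(12) + (9)·(-2) = 6
85·t² − 12·t + 27 = 0  ⇒  m = 6² − 85·27 = -2259
m = -2259 < 0,  v_rel·d = 6 > 0  ⇒  outside

inside=no margin=-2259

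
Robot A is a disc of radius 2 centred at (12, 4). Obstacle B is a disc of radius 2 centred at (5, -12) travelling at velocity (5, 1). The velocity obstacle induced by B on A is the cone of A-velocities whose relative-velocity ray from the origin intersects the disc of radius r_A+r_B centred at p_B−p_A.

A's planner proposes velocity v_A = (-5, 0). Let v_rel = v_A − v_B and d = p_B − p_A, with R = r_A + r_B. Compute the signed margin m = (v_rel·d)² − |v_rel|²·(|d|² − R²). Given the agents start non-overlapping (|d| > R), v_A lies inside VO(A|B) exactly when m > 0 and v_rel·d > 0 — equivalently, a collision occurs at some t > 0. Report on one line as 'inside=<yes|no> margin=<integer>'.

d = (-7, -16),  |d|² = 305;  R = 2+2 = 4,  c = 305−4² = 289
v_rel = (-10, -1),  |v_rel|² = 101;  v_rel·d = (-10)·(-7) + (-1)·(-16) = 86
101·t² − 172·t + 289 = 0  ⇒  m = 86² − 101·289 = -21793
m = -21793 < 0,  v_rel·d = 86 > 0  ⇒  outside

inside=no margin=-21793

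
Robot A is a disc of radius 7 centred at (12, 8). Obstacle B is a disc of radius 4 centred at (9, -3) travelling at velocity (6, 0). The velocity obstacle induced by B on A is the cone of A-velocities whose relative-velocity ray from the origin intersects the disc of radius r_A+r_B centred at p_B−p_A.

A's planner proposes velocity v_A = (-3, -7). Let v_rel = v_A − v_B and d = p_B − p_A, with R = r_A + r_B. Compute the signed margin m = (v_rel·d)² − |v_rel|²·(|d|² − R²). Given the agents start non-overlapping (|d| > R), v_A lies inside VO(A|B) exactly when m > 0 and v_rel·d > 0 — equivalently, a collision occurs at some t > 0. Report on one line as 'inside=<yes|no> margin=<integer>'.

d = (-3, -11),  |d|² = 130;  R = 7+4 = 11,  c = 130−11² = 9
v_rel = (-9, -7),  |v_rel|² = 130;  v_rel·d = (-9)·(-3) + (-7)·(-11) = 104
130·t² − 208·t + 9 = 0  ⇒  m = 104² − 130·9 = 9646
m = 9646 > 0,  v_rel·d = 104 > 0  ⇒  inside

inside=yes margin=9646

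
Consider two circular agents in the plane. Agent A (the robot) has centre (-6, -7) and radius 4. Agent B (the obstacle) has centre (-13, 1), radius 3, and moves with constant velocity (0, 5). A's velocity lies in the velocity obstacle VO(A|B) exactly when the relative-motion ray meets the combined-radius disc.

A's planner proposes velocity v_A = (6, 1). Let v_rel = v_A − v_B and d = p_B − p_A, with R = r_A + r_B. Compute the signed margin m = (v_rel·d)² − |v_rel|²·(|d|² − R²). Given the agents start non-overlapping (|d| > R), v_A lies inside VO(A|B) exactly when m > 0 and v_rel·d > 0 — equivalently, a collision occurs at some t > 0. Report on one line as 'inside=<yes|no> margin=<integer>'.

d = (-7, 8),  |d|² = 113;  R = 4+3 = 7,  c = 113−7² = 64
v_rel = (6, -4),  |v_rel|² = 52;  v_rel·d = (6)·(-7) + (-4)·(8) = -74
52·t² + 148·t + 64 = 0  ⇒  m = (-74)² − 52·64 = 2148
m = 2148 > 0,  v_rel·d = -74 < 0  ⇒  outside

inside=no margin=2148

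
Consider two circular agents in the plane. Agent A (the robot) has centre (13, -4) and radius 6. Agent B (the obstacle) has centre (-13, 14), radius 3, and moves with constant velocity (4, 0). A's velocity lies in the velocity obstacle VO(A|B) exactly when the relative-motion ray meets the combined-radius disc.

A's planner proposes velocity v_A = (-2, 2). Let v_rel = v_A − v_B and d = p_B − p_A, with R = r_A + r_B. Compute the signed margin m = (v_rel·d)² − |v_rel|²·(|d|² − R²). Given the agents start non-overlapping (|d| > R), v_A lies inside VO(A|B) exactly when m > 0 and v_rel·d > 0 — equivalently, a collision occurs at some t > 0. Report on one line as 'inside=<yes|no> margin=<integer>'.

d = (-26, 18),  |d|² = 1000;  R = 6+3 = 9,  c = 1000−9² = 919
v_rel = (-6, 2),  |v_rel|² = 40;  v_rel·d = (-6)·(-26) + (2)·(18) = 192
40·t² − 384·t + 919 = 0  ⇒  m = 192² − 40·919 = 104
m = 104 > 0,  v_rel·d = 192 > 0  ⇒  inside

inside=yes margin=104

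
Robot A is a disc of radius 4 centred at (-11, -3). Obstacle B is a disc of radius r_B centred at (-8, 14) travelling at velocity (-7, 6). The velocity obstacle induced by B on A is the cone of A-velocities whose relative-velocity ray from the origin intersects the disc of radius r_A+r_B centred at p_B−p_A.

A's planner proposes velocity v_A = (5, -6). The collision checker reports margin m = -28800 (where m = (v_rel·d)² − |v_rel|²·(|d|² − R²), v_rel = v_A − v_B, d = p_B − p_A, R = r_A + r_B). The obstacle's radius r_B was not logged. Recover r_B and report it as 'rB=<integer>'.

m = -28800
d = (3, 17);  v_rel = (12, -12),  |v_rel|² = 288
v_rel×d = (12)·(17) − (-12)·(3) = 240
since m = R²·288 − 240²:  R² = (57600 + -28800) / 288 = 100
R = √100 = 10  ⇒  r_B = 10 − 4 = 6

rB=6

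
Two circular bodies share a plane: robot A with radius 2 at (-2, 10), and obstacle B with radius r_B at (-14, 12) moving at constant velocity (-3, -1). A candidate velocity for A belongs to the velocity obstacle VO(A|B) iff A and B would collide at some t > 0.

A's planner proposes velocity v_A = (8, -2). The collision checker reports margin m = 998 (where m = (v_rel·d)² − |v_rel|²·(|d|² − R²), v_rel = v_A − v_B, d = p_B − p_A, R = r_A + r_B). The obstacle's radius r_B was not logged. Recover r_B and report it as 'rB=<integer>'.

m = 998
d = (-12, 2);  v_rel = (11, -1),  |v_rel|² = 122
v_rel×d = (11)·(2) − (-1)·(-12) = 10
since m = R²·122 − 10²:  R² = (100 + 998) / 122 = 9
R = √9 = 3  ⇒  r_B = 3 − 2 = 1

rB=1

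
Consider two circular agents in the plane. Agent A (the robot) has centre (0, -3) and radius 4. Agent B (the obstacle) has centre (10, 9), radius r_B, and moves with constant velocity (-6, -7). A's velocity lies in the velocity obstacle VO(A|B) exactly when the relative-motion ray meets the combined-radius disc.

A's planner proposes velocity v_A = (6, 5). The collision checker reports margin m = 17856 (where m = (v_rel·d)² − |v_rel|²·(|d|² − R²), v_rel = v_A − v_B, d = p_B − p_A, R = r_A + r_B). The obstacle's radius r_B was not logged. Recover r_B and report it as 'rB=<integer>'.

m = 17856
d = (10, 12);  v_rel = (12, 12),  |v_rel|² = 288
v_rel×d = (12)·(12) − (12)·(10) = 24
since m = R²·288 − 24²:  R² = (576 + 17856) / 288 = 64
R = √64 = 8  ⇒  r_B = 8 − 4 = 4

rB=4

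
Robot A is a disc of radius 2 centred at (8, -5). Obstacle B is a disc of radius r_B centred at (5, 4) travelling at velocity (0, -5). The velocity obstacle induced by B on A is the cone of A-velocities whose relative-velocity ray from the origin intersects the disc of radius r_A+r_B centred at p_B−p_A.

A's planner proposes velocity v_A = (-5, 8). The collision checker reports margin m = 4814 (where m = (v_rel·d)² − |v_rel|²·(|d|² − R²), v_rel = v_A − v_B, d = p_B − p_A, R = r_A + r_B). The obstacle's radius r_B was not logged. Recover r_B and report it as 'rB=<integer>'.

m = 4814
d = (-3, 9);  v_rel = (-5, 13),  |v_rel|² = 194
v_rel×d = (-5)·(9) − (13)·(-3) = -6
since m = R²·194 − (-6)²:  R² = (36 + 4814) / 194 = 25
R = √25 = 5  ⇒  r_B = 5 − 2 = 3

rB=3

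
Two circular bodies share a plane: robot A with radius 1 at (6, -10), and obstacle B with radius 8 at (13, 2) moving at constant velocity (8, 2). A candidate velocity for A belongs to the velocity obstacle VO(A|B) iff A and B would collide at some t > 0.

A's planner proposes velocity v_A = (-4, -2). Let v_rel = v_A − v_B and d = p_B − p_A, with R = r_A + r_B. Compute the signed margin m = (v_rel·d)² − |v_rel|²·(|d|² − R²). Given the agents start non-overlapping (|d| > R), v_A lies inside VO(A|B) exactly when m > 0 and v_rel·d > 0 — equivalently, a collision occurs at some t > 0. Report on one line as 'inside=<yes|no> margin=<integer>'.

d = (7, 12),  |d|² = 193;  R = 1+8 = 9,  c = 193−9² = 112
v_rel = (-12, -4),  |v_rel|² = 160;  v_rel·d = (-12)·(7) + (-4)·(12) = -132
160·t² + 264·t + 112 = 0  ⇒  m = (-132)² − 160·112 = -496
m = -496 < 0,  v_rel·d = -132 < 0  ⇒  outside

inside=no margin=-496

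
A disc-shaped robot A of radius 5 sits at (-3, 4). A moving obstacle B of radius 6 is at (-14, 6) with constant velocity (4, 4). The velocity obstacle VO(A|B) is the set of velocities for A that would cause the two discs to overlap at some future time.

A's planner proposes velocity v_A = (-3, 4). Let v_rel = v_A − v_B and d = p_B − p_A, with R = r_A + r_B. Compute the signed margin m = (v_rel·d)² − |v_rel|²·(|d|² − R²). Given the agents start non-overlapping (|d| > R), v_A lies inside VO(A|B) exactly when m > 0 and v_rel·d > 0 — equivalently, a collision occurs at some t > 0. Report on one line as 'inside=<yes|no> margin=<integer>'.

d = (-11, 2),  |d|² = 125;  R = 5+6 = 11,  c = 125−11² = 4
v_rel = (-7, 0),  |v_rel|² = 49;  v_rel·d = (-7)·(-11) + (0)·(2) = 77
49·t² − 154·t + 4 = 0  ⇒  m = 77² − 49·4 = 5733
m = 5733 > 0,  v_rel·d = 77 > 0  ⇒  inside

inside=yes margin=5733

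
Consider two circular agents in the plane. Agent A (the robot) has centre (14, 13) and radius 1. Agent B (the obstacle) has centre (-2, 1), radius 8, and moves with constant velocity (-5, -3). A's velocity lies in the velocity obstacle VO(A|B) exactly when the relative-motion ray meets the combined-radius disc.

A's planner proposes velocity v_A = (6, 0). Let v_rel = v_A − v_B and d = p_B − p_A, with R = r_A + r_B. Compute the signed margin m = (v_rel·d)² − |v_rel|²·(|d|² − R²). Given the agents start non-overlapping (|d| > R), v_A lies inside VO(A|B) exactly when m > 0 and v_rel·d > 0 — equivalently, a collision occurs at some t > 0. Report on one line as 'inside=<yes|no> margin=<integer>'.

d = (-16, -12),  |d|² = 400;  R = 1+8 = 9,  c = 400−9² = 319
v_rel = (11, 3),  |v_rel|² = 130;  v_rel·d = (11)·(-16) + (3)·(-12) = -212
130·t² + 424·t + 319 = 0  ⇒  m = (-212)² − 130·319 = 3474
m = 3474 > 0,  v_rel·d = -212 < 0  ⇒  outside

inside=no margin=3474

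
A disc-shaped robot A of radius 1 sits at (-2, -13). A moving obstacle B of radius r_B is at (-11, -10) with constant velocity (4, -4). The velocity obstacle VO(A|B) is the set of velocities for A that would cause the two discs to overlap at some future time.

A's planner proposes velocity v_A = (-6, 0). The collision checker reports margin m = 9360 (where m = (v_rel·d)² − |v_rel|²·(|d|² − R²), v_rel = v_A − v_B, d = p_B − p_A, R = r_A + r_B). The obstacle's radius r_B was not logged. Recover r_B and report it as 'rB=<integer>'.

m = 9360
d = (-9, 3);  v_rel = (-10, 4),  |v_rel|² = 116
v_rel×d = (-10)·(3) − (4)·(-9) = 6
since m = R²·116 − 6²:  R² = (36 + 9360) / 116 = 81
R = √81 = 9  ⇒  r_B = 9 − 1 = 8

rB=8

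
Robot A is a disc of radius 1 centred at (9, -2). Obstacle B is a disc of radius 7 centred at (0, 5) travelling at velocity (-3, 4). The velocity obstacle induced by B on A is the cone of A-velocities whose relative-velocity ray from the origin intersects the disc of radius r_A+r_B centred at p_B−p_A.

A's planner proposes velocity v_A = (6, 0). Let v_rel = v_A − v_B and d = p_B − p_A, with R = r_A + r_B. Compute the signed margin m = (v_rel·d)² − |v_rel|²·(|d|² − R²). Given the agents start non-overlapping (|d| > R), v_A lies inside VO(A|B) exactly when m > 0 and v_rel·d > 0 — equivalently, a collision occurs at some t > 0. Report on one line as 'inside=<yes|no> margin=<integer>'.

d = (-9, 7),  |d|² = 130;  R = 1+7 = 8,  c = 130−8² = 66
v_rel = (9, -4),  |v_rel|² = 97;  v_rel·d = (9)·(-9) + (-4)·(7) = -109
97·t² + 218·t + 66 = 0  ⇒  m = (-109)² − 97·66 = 5479
m = 5479 > 0,  v_rel·d = -109 < 0  ⇒  outside

inside=no margin=5479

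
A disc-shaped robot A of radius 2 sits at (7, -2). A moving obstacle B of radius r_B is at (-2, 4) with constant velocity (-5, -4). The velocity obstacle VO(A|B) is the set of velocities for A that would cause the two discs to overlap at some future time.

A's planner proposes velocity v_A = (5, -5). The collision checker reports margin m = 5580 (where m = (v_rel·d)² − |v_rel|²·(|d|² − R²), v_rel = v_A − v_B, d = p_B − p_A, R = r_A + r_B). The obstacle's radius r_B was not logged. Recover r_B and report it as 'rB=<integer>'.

m = 5580
d = (-9, 6);  v_rel = (10, -1),  |v_rel|² = 101
v_rel×d = (10)·(6) − (-1)·(-9) = 51
since m = R²·101 − 51²:  R² = (2601 + 5580) / 101 = 81
R = √81 = 9  ⇒  r_B = 9 − 2 = 7

rB=7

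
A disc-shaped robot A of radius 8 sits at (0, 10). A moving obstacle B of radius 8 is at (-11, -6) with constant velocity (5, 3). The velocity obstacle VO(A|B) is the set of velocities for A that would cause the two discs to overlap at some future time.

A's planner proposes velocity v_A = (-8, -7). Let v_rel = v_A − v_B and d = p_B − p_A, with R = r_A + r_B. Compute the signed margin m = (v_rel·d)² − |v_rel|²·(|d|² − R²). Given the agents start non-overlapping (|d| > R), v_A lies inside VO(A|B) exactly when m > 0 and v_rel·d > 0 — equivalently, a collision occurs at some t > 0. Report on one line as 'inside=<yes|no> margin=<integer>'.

d = (-11, -16),  |d|² = 377;  R = 8+8 = 16,  c = 377−16² = 121
v_rel = (-13, -10),  |v_rel|² = 269;  v_rel·d = (-13)·(-11) + (-10)·(-16) = 303
269·t² − 606·t + 121 = 0  ⇒  m = 303² − 269·121 = 59260
m = 59260 > 0,  v_rel·d = 303 > 0  ⇒  inside

inside=yes margin=59260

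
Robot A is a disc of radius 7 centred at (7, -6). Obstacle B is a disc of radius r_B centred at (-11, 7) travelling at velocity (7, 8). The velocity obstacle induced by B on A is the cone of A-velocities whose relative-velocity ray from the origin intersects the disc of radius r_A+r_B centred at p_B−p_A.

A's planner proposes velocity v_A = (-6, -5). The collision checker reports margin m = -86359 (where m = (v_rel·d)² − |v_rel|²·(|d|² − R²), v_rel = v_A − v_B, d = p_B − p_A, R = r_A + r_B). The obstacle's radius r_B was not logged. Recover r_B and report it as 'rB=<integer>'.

m = -86359
d = (-18, 13);  v_rel = (-13, -13),  |v_rel|² = 338
v_rel×d = (-13)·(13) − (-13)·(-18) = -403
since m = R²·338 − (-403)²:  R² = (162409 + -86359) / 338 = 225
R = √225 = 15  ⇒  r_B = 15 − 7 = 8

rB=8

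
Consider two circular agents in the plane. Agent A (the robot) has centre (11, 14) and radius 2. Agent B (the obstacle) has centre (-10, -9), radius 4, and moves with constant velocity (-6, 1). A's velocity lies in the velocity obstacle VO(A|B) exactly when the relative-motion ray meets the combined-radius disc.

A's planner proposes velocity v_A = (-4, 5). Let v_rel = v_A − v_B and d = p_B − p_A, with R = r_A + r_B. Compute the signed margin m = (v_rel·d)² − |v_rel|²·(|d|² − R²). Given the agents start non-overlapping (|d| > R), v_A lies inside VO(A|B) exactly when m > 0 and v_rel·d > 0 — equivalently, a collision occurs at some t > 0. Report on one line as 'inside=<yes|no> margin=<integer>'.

d = (-21, -23),  |d|² = 970;  R = 2+4 = 6,  c = 970−6² = 934
v_rel = (2, 4),  |v_rel|² = 20;  v_rel·d = (2)·(-21) + (4)·(-23) = -134
20·t² + 268·t + 934 = 0  ⇒  m = (-134)² − 20·934 = -724
m = -724 < 0,  v_rel·d = -134 < 0  ⇒  outside

inside=no margin=-724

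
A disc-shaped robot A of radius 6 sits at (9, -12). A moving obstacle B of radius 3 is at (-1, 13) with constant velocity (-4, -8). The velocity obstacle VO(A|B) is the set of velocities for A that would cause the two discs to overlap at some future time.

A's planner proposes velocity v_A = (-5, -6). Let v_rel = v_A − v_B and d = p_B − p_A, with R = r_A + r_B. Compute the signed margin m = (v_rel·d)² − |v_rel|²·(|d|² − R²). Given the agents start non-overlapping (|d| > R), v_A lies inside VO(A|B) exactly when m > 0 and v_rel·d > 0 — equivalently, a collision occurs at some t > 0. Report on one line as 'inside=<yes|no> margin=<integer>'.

d = (-10, 25),  |d|² = 725;  R = 6+3 = 9,  c = 725−9² = 644
v_rel = (-1, 2),  |v_rel|² = 5;  v_rel·d = (-1)·(-10) + (2)·(25) = 60
5·t² − 120·t + 644 = 0  ⇒  m = 60² − 5·644 = 380
m = 380 > 0,  v_rel·d = 60 > 0  ⇒  inside

inside=yes margin=380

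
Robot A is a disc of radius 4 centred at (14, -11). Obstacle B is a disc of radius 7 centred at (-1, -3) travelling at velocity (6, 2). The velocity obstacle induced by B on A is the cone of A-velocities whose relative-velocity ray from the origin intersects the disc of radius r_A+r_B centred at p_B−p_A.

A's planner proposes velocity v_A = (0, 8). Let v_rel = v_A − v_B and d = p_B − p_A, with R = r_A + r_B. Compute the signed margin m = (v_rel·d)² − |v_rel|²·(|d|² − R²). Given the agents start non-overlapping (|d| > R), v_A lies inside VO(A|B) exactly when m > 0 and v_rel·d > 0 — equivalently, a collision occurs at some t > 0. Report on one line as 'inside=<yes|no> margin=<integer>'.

d = (-15, 8),  |d|² = 289;  R = 4+7 = 11,  c = 289−11² = 168
v_rel = (-6, 6),  |v_rel|² = 72;  v_rel·d = (-6)·(-15) + (6)·(8) = 138
72·t² − 276·t + 168 = 0  ⇒  m = 138² − 72·168 = 6948
m = 6948 > 0,  v_rel·d = 138 > 0  ⇒  inside

inside=yes margin=6948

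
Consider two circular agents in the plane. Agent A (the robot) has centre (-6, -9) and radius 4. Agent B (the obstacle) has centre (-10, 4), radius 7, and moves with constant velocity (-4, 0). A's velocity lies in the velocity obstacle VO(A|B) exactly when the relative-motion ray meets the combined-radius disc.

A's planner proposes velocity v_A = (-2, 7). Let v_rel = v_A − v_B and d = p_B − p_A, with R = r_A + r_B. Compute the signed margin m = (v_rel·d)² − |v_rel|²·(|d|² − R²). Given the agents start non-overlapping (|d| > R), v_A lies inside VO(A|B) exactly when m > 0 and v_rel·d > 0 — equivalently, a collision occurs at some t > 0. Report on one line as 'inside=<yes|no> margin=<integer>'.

d = (-4, 13),  |d|² = 185;  R = 4+7 = 11,  c = 185−11² = 64
v_rel = (2, 7),  |v_rel|² = 53;  v_rel·d = (2)·(-4) + (7)·(13) = 83
53·t² − 166·t + 64 = 0  ⇒  m = 83² − 53·64 = 3497
m = 3497 > 0,  v_rel·d = 83 > 0  ⇒  inside

inside=yes margin=3497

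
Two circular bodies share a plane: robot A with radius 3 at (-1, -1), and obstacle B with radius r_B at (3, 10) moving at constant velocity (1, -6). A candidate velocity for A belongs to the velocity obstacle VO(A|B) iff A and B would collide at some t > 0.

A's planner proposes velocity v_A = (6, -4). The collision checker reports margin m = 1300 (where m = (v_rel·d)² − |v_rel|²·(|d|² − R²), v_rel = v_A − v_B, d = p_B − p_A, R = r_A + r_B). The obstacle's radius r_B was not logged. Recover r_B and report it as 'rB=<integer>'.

m = 1300
d = (4, 11);  v_rel = (5, 2),  |v_rel|² = 29
v_rel×d = (5)·(11) − (2)·(4) = 47
since m = R²·29 − 47²:  R² = (2209 + 1300) / 29 = 121
R = √121 = 11  ⇒  r_B = 11 − 3 = 8

rB=8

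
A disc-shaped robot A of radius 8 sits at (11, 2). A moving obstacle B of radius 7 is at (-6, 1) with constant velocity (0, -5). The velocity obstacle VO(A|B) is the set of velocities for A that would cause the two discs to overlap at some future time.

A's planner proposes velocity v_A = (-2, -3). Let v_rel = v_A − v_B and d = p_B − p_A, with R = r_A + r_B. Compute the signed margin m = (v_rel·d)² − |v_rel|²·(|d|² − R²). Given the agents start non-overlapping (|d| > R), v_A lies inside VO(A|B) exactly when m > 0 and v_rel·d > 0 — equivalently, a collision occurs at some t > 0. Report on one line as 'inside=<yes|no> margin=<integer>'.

d = (-17, -1),  |d|² = 290;  R = 8+7 = 15,  c = 290−15² = 65
v_rel = (-2, 2),  |v_rel|² = 8;  v_rel·d = (-2)·(-17) + (2)·(-1) = 32
8·t² − 64·t + 65 = 0  ⇒  m = 32² − 8·65 = 504
m = 504 > 0,  v_rel·d = 32 > 0  ⇒  inside

inside=yes margin=504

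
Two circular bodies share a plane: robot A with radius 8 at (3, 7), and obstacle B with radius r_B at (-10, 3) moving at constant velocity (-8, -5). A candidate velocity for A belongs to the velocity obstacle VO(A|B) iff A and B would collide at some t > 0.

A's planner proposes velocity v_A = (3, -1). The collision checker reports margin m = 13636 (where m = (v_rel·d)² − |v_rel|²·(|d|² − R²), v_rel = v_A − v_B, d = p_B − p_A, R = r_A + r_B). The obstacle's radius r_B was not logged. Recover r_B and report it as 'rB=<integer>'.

m = 13636
d = (-13, -4);  v_rel = (11, 4),  |v_rel|² = 137
v_rel×d = (11)·(-4) − (4)·(-13) = 8
since m = R²·137 − 8²:  R² = (64 + 13636) / 137 = 100
R = √100 = 10  ⇒  r_B = 10 − 8 = 2

rB=2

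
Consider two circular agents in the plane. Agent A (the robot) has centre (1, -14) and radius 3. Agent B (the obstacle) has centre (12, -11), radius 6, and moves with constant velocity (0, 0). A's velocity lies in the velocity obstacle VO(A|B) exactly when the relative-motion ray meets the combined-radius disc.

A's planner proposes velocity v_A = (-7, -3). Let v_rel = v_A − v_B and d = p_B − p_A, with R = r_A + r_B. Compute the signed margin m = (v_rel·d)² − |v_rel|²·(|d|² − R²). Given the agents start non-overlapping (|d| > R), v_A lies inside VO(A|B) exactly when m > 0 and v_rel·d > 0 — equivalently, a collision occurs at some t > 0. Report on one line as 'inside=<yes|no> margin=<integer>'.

d = (11, 3),  |d|² = 130;  R = 3+6 = 9,  c = 130−9² = 49
v_rel = (-7, -3),  |v_rel|² = 58;  v_rel·d = (-7)·(11) + (-3)·(3) = -86
58·t² + 172·t + 49 = 0  ⇒  m = (-86)² − 58·49 = 4554
m = 4554 > 0,  v_rel·d = -86 < 0  ⇒  outside

inside=no margin=4554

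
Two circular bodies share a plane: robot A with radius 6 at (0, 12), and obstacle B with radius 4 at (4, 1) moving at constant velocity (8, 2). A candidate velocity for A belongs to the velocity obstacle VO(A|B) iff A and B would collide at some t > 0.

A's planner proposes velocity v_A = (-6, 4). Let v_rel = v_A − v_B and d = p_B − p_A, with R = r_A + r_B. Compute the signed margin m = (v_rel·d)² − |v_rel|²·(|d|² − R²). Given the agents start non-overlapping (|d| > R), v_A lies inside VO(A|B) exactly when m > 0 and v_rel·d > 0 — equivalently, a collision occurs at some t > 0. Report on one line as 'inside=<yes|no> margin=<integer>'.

d = (4, -11),  |d|² = 137;  R = 6+4 = 10,  c = 137−10² = 37
v_rel = (-14, 2),  |v_rel|² = 200;  v_rel·d = (-14)·(4) + (2)·(-11) = -78
200·t² + 156·t + 37 = 0  ⇒  m = (-78)² − 200·37 = -1316
m = -1316 < 0,  v_rel·d = -78 < 0  ⇒  outside

inside=no margin=-1316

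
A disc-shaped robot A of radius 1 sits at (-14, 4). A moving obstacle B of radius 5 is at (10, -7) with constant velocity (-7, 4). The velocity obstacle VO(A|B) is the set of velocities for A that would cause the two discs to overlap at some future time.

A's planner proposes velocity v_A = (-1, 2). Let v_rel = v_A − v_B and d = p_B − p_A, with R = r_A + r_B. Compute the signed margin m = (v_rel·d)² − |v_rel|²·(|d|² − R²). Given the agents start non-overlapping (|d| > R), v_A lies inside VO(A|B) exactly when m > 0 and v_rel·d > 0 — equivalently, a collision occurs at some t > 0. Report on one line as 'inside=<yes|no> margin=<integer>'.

d = (24, -11),  |d|² = 697;  R = 1+5 = 6,  c = 697−6² = 661
v_rel = (6, -2),  |v_rel|² = 40;  v_rel·d = (6)·(24) + (-2)·(-11) = 166
40·t² − 332·t + 661 = 0  ⇒  m = 166² − 40·661 = 1116
m = 1116 > 0,  v_rel·d = 166 > 0  ⇒  inside

inside=yes margin=1116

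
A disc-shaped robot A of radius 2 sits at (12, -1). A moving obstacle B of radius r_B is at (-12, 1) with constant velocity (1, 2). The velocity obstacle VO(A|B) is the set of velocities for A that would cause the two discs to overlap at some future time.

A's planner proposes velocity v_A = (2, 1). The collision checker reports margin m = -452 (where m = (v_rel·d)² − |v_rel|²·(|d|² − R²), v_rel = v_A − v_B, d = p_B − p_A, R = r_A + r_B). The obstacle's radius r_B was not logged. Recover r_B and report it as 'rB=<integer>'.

m = -452
d = (-24, 2);  v_rel = (1, -1),  |v_rel|² = 2
v_rel×d = (1)·(2) − (-1)·(-24) = -22
since m = R²·2 − (-22)²:  R² = (484 + -452) / 2 = 16
R = √16 = 4  ⇒  r_B = 4 − 2 = 2

rB=2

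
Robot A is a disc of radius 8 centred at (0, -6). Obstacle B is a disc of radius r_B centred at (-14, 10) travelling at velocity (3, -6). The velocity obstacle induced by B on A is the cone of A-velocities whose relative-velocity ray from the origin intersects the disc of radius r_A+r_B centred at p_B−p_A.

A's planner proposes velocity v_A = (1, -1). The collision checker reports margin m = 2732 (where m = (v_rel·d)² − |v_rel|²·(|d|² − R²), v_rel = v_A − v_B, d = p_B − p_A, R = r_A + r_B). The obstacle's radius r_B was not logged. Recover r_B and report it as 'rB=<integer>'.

m = 2732
d = (-14, 16);  v_rel = (-2, 5),  |v_rel|² = 29
v_rel×d = (-2)·(16) − (5)·(-14) = 38
since m = R²·29 − 38²:  R² = (1444 + 2732) / 29 = 144
R = √144 = 12  ⇒  r_B = 12 − 8 = 4

rB=4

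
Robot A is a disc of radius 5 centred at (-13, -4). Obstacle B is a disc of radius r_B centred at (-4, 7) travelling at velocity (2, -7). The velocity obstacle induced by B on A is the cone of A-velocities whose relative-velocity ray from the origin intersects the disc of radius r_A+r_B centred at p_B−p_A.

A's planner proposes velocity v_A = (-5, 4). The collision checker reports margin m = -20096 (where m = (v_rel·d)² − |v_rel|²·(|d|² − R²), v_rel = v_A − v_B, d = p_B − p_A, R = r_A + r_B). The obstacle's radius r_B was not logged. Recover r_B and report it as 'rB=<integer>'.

m = -20096
d = (9, 11);  v_rel = (-7, 11),  |v_rel|² = 170
v_rel×d = (-7)·(11) − (11)·(9) = -176
since m = R²·170 − (-176)²:  R² = (30976 + -20096) / 170 = 64
R = √64 = 8  ⇒  r_B = 8 − 5 = 3

rB=3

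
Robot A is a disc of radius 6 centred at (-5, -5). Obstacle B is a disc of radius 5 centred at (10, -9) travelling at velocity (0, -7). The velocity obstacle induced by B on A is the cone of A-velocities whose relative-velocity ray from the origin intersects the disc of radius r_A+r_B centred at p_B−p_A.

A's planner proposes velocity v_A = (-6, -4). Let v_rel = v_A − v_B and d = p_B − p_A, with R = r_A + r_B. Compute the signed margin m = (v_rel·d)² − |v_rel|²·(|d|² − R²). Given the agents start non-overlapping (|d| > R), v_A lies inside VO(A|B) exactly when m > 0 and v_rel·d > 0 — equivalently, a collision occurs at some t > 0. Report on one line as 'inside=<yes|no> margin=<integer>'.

d = (15, -4),  |d|² = 241;  R = 6+5 = 11,  c = 241−11² = 120
v_rel = (-6, 3),  |v_rel|² = 45;  v_rel·d = (-6)·(15) + (3)·(-4) = -102
45·t² + 204·t + 120 = 0  ⇒  m = (-102)² − 45·120 = 5004
m = 5004 > 0,  v_rel·d = -102 < 0  ⇒  outside

inside=no margin=5004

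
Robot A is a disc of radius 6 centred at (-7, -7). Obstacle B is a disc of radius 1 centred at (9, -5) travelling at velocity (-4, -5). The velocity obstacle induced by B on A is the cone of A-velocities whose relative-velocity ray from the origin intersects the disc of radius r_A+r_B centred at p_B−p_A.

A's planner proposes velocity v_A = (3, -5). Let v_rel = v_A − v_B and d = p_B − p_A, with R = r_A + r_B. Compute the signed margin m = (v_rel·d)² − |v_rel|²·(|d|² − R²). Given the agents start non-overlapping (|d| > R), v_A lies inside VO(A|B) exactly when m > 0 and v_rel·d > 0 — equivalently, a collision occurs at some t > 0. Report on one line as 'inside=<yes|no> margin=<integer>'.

d = (16, 2),  |d|² = 260;  R = 6+1 = 7,  c = 260−7² = 211
v_rel = (7, 0),  |v_rel|² = 49;  v_rel·d = (7)·(16) + (0)·(2) = 112
49·t² − 224·t + 211 = 0  ⇒  m = 112² − 49·211 = 2205
m = 2205 > 0,  v_rel·d = 112 > 0  ⇒  inside

inside=yes margin=2205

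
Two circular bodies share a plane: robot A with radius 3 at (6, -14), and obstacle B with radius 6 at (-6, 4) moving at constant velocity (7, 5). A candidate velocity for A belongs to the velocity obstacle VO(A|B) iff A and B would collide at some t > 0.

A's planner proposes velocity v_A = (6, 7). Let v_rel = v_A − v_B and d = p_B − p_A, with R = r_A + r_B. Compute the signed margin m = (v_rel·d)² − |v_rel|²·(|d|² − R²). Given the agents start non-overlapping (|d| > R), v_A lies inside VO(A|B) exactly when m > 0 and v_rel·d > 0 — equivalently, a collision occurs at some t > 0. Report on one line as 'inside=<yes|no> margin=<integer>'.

d = (-12, 18),  |d|² = 468;  R = 3+6 = 9,  c = 468−9² = 387
v_rel = (-1, 2),  |v_rel|² = 5;  v_rel·d = (-1)·(-12) + (2)·(18) = 48
5·t² − 96·t + 387 = 0  ⇒  m = 48² − 5·387 = 369
m = 369 > 0,  v_rel·d = 48 > 0  ⇒  inside

inside=yes margin=369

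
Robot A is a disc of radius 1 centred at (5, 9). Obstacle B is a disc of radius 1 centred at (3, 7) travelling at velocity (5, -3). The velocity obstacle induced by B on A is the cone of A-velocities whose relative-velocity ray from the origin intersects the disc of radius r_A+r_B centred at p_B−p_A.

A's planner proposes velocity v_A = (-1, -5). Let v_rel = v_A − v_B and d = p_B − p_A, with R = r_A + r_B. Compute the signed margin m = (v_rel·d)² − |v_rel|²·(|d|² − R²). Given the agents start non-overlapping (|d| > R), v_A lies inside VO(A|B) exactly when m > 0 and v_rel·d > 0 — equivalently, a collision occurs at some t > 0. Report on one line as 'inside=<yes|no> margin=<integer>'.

d = (-2, -2),  |d|² = 8;  R = 1+1 = 2,  c = 8−2² = 4
v_rel = (-6, -2),  |v_rel|² = 40;  v_rel·d = (-6)·(-2) + (-2)·(-2) = 16
40·t² − 32·t + 4 = 0  ⇒  m = 16² − 40·4 = 96
m = 96 > 0,  v_rel·d = 16 > 0  ⇒  inside

inside=yes margin=96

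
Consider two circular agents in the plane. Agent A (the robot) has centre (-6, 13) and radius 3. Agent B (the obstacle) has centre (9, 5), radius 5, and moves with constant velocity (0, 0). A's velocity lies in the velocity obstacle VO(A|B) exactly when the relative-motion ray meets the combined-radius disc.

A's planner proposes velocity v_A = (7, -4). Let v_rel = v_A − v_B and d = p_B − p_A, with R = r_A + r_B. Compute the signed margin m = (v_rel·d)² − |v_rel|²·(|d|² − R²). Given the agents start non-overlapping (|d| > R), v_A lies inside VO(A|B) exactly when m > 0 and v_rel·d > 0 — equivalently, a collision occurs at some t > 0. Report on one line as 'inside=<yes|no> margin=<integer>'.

d = (15, -8),  |d|² = 289;  R = 3+5 = 8,  c = 289−8² = 225
v_rel = (7, -4),  |v_rel|² = 65;  v_rel·d = (7)·(15) + (-4)·(-8) = 137
65·t² − 274·t + 225 = 0  ⇒  m = 137² − 65·225 = 4144
m = 4144 > 0,  v_rel·d = 137 > 0  ⇒  inside

inside=yes margin=4144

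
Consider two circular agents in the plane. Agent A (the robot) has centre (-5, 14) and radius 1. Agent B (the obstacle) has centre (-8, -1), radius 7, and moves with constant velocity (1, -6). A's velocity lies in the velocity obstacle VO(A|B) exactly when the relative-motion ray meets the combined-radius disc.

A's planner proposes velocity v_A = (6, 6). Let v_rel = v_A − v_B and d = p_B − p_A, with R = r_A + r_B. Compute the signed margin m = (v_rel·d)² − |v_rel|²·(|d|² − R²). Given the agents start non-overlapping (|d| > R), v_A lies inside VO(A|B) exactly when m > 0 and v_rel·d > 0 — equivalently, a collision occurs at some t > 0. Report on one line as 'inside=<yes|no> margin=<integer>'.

d = (-3, -15),  |d|² = 234;  R = 1+7 = 8,  c = 234−8² = 170
v_rel = (5, 12),  |v_rel|² = 169;  v_rel·d = (5)·(-3) + (12)·(-15) = -195
169·t² + 390·t + 170 = 0  ⇒  m = (-195)² − 169·170 = 9295
m = 9295 > 0,  v_rel·d = -195 < 0  ⇒  outside

inside=no margin=9295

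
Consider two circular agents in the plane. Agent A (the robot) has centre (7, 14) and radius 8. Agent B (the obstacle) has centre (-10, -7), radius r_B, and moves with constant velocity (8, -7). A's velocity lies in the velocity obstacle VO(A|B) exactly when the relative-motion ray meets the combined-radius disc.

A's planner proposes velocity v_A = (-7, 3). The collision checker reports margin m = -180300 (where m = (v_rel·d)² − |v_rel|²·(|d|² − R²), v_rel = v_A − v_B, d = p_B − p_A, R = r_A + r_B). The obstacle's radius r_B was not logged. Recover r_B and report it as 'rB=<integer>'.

m = -180300
d = (-17, -21);  v_rel = (-15, 10),  |v_rel|² = 325
v_rel×d = (-15)·(-21) − (10)·(-17) = 485
since m = R²·325 − 485²:  R² = (235225 + -180300) / 325 = 169
R = √169 = 13  ⇒  r_B = 13 − 8 = 5

rB=5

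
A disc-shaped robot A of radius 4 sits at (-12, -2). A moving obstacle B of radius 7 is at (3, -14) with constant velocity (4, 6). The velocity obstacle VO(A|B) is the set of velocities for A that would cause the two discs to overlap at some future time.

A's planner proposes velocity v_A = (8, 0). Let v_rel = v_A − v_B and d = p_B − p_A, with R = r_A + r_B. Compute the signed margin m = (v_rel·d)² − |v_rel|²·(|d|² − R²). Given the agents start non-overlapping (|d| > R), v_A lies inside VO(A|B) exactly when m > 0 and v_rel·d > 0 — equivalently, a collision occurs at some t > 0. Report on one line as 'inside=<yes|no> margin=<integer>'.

d = (15, -12),  |d|² = 369;  R = 4+7 = 11,  c = 369−11² = 248
v_rel = (4, -6),  |v_rel|² = 52;  v_rel·d = (4)·(15) + (-6)·(-12) = 132
52·t² − 264·t + 248 = 0  ⇒  m = 132² − 52·248 = 4528
m = 4528 > 0,  v_rel·d = 132 > 0  ⇒  inside

inside=yes margin=4528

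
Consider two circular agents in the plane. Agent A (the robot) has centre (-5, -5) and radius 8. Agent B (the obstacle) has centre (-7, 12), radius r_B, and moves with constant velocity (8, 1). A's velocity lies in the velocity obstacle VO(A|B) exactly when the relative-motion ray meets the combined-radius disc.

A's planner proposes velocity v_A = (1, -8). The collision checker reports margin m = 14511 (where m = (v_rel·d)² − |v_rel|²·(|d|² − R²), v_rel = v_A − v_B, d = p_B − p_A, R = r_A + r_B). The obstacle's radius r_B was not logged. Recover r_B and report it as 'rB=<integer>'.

m = 14511
d = (-2, 17);  v_rel = (-7, -9),  |v_rel|² = 130
v_rel×d = (-7)·(17) − (-9)·(-2) = -137
since m = R²·130 − (-137)²:  R² = (18769 + 14511) / 130 = 256
R = √256 = 16  ⇒  r_B = 16 − 8 = 8

rB=8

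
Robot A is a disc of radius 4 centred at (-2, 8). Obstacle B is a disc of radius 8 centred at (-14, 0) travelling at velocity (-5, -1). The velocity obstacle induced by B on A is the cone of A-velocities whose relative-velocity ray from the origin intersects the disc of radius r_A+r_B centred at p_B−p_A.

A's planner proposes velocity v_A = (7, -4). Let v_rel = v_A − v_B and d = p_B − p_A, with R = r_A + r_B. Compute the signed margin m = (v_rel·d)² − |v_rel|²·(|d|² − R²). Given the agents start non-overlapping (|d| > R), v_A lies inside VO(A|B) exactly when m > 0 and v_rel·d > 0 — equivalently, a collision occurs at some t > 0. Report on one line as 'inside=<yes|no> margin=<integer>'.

d = (-12, -8),  |d|² = 208;  R = 4+8 = 12,  c = 208−12² = 64
v_rel = (12, -3),  |v_rel|² = 153;  v_rel·d = (12)·(-12) + (-3)·(-8) = -120
153·t² + 240·t + 64 = 0  ⇒  m = (-120)² − 153·64 = 4608
m = 4608 > 0,  v_rel·d = -120 < 0  ⇒  outside

inside=no margin=4608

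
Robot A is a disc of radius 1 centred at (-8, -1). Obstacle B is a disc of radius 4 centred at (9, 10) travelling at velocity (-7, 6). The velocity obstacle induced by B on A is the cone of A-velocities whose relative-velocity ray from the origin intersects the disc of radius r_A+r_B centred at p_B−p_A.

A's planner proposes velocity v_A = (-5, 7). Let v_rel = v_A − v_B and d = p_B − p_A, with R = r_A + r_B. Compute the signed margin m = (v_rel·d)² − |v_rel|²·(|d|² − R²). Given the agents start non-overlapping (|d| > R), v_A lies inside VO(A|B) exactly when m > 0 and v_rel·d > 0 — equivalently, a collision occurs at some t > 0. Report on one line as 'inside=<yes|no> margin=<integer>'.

d = (17, 11),  |d|² = 410;  R = 1+4 = 5,  c = 410−5² = 385
v_rel = (2, 1),  |v_rel|² = 5;  v_rel·d = (2)·(17) + (1)·(11) = 45
5·t² − 90·t + 385 = 0  ⇒  m = 45² − 5·385 = 100
m = 100 > 0,  v_rel·d = 45 > 0  ⇒  inside

inside=yes margin=100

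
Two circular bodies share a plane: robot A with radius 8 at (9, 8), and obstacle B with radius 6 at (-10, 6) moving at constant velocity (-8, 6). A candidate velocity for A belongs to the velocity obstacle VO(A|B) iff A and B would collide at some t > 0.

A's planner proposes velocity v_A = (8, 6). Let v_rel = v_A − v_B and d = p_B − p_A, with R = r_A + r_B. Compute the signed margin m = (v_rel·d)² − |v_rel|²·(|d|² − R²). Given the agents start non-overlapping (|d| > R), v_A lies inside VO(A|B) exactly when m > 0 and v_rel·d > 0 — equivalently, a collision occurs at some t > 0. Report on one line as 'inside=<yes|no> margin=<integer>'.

d = (-19, -2),  |d|² = 365;  R = 8+6 = 14,  c = 365−14² = 169
v_rel = (16, 0),  |v_rel|² = 256;  v_rel·d = (16)·(-19) + (0)·(-2) = -304
256·t² + 608·t + 169 = 0  ⇒  m = (-304)² − 256·169 = 49152
m = 49152 > 0,  v_rel·d = -304 < 0  ⇒  outside

inside=no margin=49152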